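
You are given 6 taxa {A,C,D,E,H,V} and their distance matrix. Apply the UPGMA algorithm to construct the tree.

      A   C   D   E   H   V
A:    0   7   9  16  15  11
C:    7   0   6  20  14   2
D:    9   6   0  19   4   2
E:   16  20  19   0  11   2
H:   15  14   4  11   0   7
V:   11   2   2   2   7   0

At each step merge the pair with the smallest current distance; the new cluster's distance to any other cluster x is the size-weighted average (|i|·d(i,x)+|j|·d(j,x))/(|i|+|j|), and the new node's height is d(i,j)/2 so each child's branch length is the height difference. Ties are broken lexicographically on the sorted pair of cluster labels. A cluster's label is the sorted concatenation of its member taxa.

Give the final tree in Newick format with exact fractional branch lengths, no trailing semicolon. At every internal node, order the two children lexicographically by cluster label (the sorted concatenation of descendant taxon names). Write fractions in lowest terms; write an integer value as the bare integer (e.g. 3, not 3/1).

1. join C+V (d=2) ⇒ CV; edges |C|=1, |V|=1
  updated: d(A,CV)=9, d(CV,D)=4, d(CV,E)=11, d(CV,H)=21/2
2. join CV+D (d=4) ⇒ CDV; edges |CV|=1, |D|=2
  updated: d(A,CDV)=9, d(CDV,E)=41/3, d(CDV,H)=25/3
3. join CDV+H (d=25/3) ⇒ CDHV; edges |CDV|=13/6, |H|=25/6
  updated: d(A,CDHV)=21/2, d(CDHV,E)=13
4. join A+CDHV (d=21/2) ⇒ ACDHV; edges |A|=21/4, |CDHV|=13/12
  updated: d(ACDHV,E)=68/5
5. join ACDHV+E (d=68/5) ⇒ ACDEHV; edges |ACDHV|=31/20, |E|=34/5
final tree: ((A:21/4,(((C:1,V:1):1,D:2):13/6,H:25/6):13/12):31/20,E:34/5)
total length: 1561/60

((A:21/4,(((C:1,V:1):1,D:2):13/6,H:25/6):13/12):31/20,E:34/5)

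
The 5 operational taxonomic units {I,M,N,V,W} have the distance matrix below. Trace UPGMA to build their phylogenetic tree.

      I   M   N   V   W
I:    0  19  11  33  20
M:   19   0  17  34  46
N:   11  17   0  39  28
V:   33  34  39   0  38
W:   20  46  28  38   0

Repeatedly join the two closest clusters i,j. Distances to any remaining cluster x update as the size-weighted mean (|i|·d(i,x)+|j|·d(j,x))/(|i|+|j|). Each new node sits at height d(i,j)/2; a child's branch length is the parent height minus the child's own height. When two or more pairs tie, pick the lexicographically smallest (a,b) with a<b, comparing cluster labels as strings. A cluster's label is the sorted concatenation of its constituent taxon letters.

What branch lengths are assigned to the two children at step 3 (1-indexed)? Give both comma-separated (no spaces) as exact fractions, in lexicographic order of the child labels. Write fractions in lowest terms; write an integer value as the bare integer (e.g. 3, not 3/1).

iteration 1: select I,N (d=11); attach at lengths (11/2, 11/2); label the merged cluster IN
  updated: d(IN,M)=18, d(IN,V)=36, d(IN,W)=24
iteration 2: select IN,M (d=18); attach at lengths (7/2, 9); label the merged cluster IMN
  updated: d(IMN,V)=106/3, d(IMN,W)=94/3
iteration 3: select IMN,W (d=94/3); attach at lengths (20/3, 47/3); label the merged cluster IMNW
  updated: d(IMNW,V)=36
iteration 4: select IMNW,V (d=36); attach at lengths (7/3, 18); label the merged cluster IMNVW
final tree: ((((I:11/2,N:11/2):7/2,M:9):20/3,W:47/3):7/3,V:18)
total length: 397/6

20/3,47/3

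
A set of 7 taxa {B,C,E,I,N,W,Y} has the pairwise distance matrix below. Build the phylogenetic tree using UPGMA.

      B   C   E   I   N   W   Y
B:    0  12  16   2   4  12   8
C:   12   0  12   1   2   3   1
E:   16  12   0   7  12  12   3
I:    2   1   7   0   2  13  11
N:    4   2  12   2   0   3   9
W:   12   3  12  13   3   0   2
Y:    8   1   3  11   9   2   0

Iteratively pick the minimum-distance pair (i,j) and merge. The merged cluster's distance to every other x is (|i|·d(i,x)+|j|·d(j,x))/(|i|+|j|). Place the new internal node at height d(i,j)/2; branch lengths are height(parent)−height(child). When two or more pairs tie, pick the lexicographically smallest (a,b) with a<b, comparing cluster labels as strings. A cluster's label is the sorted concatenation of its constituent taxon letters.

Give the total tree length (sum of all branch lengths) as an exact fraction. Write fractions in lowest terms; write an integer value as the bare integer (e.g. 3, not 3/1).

1. join C+I (d=1) ⇒ CI; edges |C|=1/2, |I|=1/2
  updated: d(B,CI)=7, d(CI,E)=19/2, d(CI,N)=2, d(CI,W)=8, d(CI,Y)=6
2. join CI+N (d=2) ⇒ CIN; edges |CI|=1/2, |N|=1
  updated: d(B,CIN)=6, d(CIN,E)=31/3, d(CIN,W)=19/3, d(CIN,Y)=7
3. join W+Y (d=2) ⇒ WY; edges |W|=1, |Y|=1
  updated: d(B,WY)=10, d(CIN,WY)=20/3, d(E,WY)=15/2
4. join B+CIN (d=6) ⇒ BCIN; edges |B|=3, |CIN|=2
  updated: d(BCIN,E)=47/4, d(BCIN,WY)=15/2
5. join BCIN+WY (d=15/2) ⇒ BCINWY; edges |BCIN|=3/4, |WY|=11/4
  updated: d(BCINWY,E)=31/3
6. join BCINWY+E (d=31/3) ⇒ BCEINWY; edges |BCINWY|=17/12, |E|=31/6
final tree: (((B:3,((C:1/2,I:1/2):1/2,N:1):2):3/4,(W:1,Y:1):11/4):17/12,E:31/6)
total length: 235/12

235/12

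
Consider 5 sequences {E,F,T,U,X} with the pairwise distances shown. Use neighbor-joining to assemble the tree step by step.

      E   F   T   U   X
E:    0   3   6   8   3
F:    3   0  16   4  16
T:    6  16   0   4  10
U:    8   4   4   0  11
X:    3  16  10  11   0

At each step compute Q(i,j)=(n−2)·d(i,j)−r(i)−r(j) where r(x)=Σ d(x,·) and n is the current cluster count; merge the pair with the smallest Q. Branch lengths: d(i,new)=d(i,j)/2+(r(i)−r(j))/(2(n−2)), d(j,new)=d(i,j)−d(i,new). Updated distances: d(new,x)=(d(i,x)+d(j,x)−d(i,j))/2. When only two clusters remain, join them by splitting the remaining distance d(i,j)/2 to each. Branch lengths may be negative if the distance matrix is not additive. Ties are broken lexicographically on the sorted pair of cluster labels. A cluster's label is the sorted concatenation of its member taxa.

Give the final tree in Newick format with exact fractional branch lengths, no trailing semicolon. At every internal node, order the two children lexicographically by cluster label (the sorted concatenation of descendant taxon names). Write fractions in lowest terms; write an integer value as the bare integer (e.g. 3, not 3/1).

1. join F+U (d=4, Q=-54) ⇒ FU; edges |F|=4, |U|=0
  updated: d(E,FU)=7/2, d(FU,T)=8, d(FU,X)=23/2
2. join E+X (d=3, Q=-31) ⇒ EX; edges |E|=-3/2, |X|=9/2
  updated: d(EX,FU)=6, d(EX,T)=13/2
3. join EX+FU (d=6, Q=-41/2) ⇒ EFUX; edges |EX|=9/4, |FU|=15/4
  updated: d(EFUX,T)=17/4
4. join EFUX+T (d=17/4) ⇒ EFTUX; edges |EFUX|=17/8, |T|=17/8
final tree: (((E:-3/2,X:9/2):9/4,(F:4,U:0):15/4):17/8,T:17/8)
total length: 69/4

(((E:-3/2,X:9/2):9/4,(F:4,U:0):15/4):17/8,T:17/8)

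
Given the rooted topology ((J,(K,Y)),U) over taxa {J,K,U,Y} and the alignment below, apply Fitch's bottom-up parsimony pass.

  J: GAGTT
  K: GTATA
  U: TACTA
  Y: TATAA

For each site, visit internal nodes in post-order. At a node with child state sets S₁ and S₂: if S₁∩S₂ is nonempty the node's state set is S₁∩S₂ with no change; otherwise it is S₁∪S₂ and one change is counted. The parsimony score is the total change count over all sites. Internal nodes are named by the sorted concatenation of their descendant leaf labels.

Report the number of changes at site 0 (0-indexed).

[col 0] KY: children K:{G}, Y:{T} ∪→ {G,T}; cost 1
[col 0] JKY: children J:{G}, KY:{G,T} ∩→ {G}; cost 0
[col 0] JKUY: children JKY:{G}, U:{T} ∪→ {G,T}; cost 1
[col 1] KY: children K:{T}, Y:{A} ∪→ {A,T}; cost 1
[col 1] JKY: children J:{A}, KY:{A,T} ∩→ {A}; cost 0
[col 1] JKUY: children JKY:{A}, U:{A} ∩→ {A}; cost 0
[col 2] KY: children K:{A}, Y:{T} ∪→ {A,T}; cost 1
[col 2] JKY: children J:{G}, KY:{A,T} ∪→ {A,G,T}; cost 1
[col 2] JKUY: children JKY:{A,G,T}, U:{C} ∪→ {A,C,G,T}; cost 1
[col 3] KY: children K:{T}, Y:{A} ∪→ {A,T}; cost 1
[col 3] JKY: children J:{T}, KY:{A,T} ∩→ {T}; cost 0
[col 3] JKUY: children JKY:{T}, U:{T} ∩→ {T}; cost 0
[col 4] KY: children K:{A}, Y:{A} ∩→ {A}; cost 0
[col 4] JKY: children J:{T}, KY:{A} ∪→ {A,T}; cost 1
[col 4] JKUY: children JKY:{A,T}, U:{A} ∩→ {A}; cost 0
per-site changes: [2, 1, 3, 1, 1]; total = 8

2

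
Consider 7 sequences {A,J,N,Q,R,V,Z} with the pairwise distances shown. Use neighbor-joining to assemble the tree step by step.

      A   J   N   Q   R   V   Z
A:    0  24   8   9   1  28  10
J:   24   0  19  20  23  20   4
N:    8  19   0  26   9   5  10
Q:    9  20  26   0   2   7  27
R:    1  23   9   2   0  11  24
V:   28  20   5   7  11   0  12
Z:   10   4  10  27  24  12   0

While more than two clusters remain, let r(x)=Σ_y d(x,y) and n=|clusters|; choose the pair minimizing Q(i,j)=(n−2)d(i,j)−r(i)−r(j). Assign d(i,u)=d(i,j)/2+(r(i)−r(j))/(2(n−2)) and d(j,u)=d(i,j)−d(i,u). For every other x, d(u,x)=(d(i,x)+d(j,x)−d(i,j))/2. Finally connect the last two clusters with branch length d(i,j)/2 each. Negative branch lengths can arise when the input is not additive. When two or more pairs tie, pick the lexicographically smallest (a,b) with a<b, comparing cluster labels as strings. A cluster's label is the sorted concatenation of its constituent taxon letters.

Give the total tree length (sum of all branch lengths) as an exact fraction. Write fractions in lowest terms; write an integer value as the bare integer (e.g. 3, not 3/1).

iteration 1: select J,Z (d=4, Q=-177); attach at lengths (43/10, -3/10); label the merged cluster JZ
  updated: d(A,JZ)=15, d(JZ,N)=25/2, d(JZ,Q)=43/2, d(JZ,R)=43/2, d(JZ,V)=14
iteration 2: select N,V (d=5, Q=-211/2); attach at lengths (31/16, 49/16); label the merged cluster NV
  updated: d(A,NV)=31/2, d(JZ,NV)=43/4, d(NV,Q)=14, d(NV,R)=15/2
iteration 3: select JZ,NV (d=43/4, Q=-337/4); attach at lengths (71/8, 15/8); label the merged cluster JNVZ
  updated: d(A,JNVZ)=79/8, d(JNVZ,Q)=99/8, d(JNVZ,R)=73/8
iteration 4: select A,JNVZ (d=79/8, Q=-63/2); attach at lengths (33/16, 125/16); label the merged cluster AJNVZ
  updated: d(AJNVZ,Q)=23/4, d(AJNVZ,R)=1/8
iteration 5: select AJNVZ,Q (d=23/4, Q=-63/8); attach at lengths (31/16, 61/16); label the merged cluster AJNQVZ
  updated: d(AJNQVZ,R)=-29/16
iteration 6: select AJNQVZ,R (d=-29/16); attach at lengths (-29/32, -29/32); label the merged cluster AJNQRVZ
final tree: (((A:33/16,((J:43/10,Z:-3/10):71/8,(N:31/16,V:49/16):15/8):125/16):31/16,Q:61/16):-29/32,R:-29/32)
total length: 537/16

537/16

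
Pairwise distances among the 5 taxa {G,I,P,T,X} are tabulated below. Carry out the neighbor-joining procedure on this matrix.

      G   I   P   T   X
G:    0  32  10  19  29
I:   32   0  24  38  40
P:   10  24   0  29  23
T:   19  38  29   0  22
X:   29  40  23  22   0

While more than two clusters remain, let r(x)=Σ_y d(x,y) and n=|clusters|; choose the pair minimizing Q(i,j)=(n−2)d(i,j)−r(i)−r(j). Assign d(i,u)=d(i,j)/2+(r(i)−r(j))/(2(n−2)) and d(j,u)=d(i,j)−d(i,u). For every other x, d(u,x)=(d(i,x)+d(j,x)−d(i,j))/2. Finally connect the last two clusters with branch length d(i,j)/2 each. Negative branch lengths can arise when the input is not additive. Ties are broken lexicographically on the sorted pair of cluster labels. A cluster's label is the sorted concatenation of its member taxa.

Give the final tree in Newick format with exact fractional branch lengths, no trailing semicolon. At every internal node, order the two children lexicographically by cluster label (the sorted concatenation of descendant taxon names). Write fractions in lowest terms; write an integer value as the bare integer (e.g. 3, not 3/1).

step 1: merge (T,X) at d=22, Q=-156; branch lengths T→10, X→12; new cluster TX
  updated: d(G,TX)=13, d(I,TX)=28, d(P,TX)=15
step 2: merge (G,TX) at d=13, Q=-85; branch lengths G→25/4, TX→27/4; new cluster GTX
  updated: d(GTX,I)=47/2, d(GTX,P)=6
step 3: merge (GTX,I) at d=47/2, Q=-107/2; branch lengths GTX→11/4, I→83/4; new cluster GITX
  updated: d(GITX,P)=13/4
step 4: merge (GITX,P) at d=13/4; branch lengths GITX→13/8, P→13/8; new cluster GIPTX
final tree: (((G:25/4,(T:10,X:12):27/4):11/4,I:83/4):13/8,P:13/8)
total length: 247/4

(((G:25/4,(T:10,X:12):27/4):11/4,I:83/4):13/8,P:13/8)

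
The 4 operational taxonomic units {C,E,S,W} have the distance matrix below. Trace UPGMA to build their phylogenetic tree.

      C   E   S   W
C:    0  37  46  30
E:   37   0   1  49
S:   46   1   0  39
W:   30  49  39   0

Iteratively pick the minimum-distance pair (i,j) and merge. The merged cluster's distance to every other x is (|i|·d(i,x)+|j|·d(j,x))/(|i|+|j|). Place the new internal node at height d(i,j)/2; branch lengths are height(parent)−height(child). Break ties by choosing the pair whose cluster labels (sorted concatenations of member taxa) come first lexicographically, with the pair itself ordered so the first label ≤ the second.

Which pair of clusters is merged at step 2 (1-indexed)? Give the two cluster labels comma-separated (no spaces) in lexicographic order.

C,W

1. join E+S (d=1) ⇒ ES; edges |E|=1/2, |S|=1/2
  updated: d(C,ES)=83/2, d(ES,W)=44
2. join C+W (d=30) ⇒ CW; edges |C|=15, |W|=15
  updated: d(CW,ES)=171/4
3. join CW+ES (d=171/4) ⇒ CESW; edges |CW|=51/8, |ES|=167/8
final tree: ((C:15,W:15):51/8,(E:1/2,S:1/2):167/8)
total length: 233/4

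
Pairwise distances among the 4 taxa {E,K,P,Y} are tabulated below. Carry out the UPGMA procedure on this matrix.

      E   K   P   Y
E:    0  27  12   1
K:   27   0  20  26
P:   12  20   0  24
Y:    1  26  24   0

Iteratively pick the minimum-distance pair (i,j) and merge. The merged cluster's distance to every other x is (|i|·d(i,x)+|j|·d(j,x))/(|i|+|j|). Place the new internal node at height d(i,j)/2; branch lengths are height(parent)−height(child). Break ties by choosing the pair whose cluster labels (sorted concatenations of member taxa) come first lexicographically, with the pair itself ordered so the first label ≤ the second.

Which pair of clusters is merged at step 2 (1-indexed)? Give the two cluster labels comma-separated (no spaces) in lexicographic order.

iteration 1: select E,Y (d=1); attach at lengths (1/2, 1/2); label the merged cluster EY
  updated: d(EY,K)=53/2, d(EY,P)=18
iteration 2: select EY,P (d=18); attach at lengths (17/2, 9); label the merged cluster EPY
  updated: d(EPY,K)=73/3
iteration 3: select EPY,K (d=73/3); attach at lengths (19/6, 73/6); label the merged cluster EKPY
final tree: (((E:1/2,Y:1/2):17/2,P:9):19/6,K:73/6)
total length: 203/6

EY,P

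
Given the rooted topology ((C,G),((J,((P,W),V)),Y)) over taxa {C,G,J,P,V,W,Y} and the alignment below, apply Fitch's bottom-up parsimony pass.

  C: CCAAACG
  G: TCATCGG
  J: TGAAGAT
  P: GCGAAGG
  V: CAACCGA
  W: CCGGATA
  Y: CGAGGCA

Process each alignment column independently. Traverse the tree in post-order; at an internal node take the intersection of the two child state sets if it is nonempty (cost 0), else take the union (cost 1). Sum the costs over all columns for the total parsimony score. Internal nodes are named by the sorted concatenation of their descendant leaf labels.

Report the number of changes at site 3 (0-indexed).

4

[col 0] CG: children C:{C}, G:{T} ∪→ {C,T}; cost 1
[col 0] PW: children P:{G}, W:{C} ∪→ {C,G}; cost 1
[col 0] PVW: children PW:{C,G}, V:{C} ∩→ {C}; cost 0
[col 0] JPVW: children J:{T}, PVW:{C} ∪→ {C,T}; cost 1
[col 0] JPVWY: children JPVW:{C,T}, Y:{C} ∩→ {C}; cost 0
[col 0] CGJPVWY: children CG:{C,T}, JPVWY:{C} ∩→ {C}; cost 0
[col 1] CG: children C:{C}, G:{C} ∩→ {C}; cost 0
[col 1] PW: children P:{C}, W:{C} ∩→ {C}; cost 0
[col 1] PVW: children PW:{C}, V:{A} ∪→ {A,C}; cost 1
[col 1] JPVW: children J:{G}, PVW:{A,C} ∪→ {A,C,G}; cost 1
[col 1] JPVWY: children JPVW:{A,C,G}, Y:{G} ∩→ {G}; cost 0
[col 1] CGJPVWY: children CG:{C}, JPVWY:{G} ∪→ {C,G}; cost 1
[col 2] CG: children C:{A}, G:{A} ∩→ {A}; cost 0
[col 2] PW: children P:{G}, W:{G} ∩→ {G}; cost 0
[col 2] PVW: children PW:{G}, V:{A} ∪→ {A,G}; cost 1
[col 2] JPVW: children J:{A}, PVW:{A,G} ∩→ {A}; cost 0
[col 2] JPVWY: children JPVW:{A}, Y:{A} ∩→ {A}; cost 0
[col 2] CGJPVWY: children CG:{A}, JPVWY:{A} ∩→ {A}; cost 0
[col 3] CG: children C:{A}, G:{T} ∪→ {A,T}; cost 1
[col 3] PW: children P:{A}, W:{G} ∪→ {A,G}; cost 1
[col 3] PVW: children PW:{A,G}, V:{C} ∪→ {A,C,G}; cost 1
[col 3] JPVW: children J:{A}, PVW:{A,C,G} ∩→ {A}; cost 0
[col 3] JPVWY: children JPVW:{A}, Y:{G} ∪→ {A,G}; cost 1
[col 3] CGJPVWY: children CG:{A,T}, JPVWY:{A,G} ∩→ {A}; cost 0
[col 4] CG: children C:{A}, G:{C} ∪→ {A,C}; cost 1
[col 4] PW: children P:{A}, W:{A} ∩→ {A}; cost 0
[col 4] PVW: children PW:{A}, V:{C} ∪→ {A,C}; cost 1
[col 4] JPVW: children J:{G}, PVW:{A,C} ∪→ {A,C,G}; cost 1
[col 4] JPVWY: children JPVW:{A,C,G}, Y:{G} ∩→ {G}; cost 0
[col 4] CGJPVWY: children CG:{A,C}, JPVWY:{G} ∪→ {A,C,G}; cost 1
[col 5] CG: children C:{C}, G:{G} ∪→ {C,G}; cost 1
[col 5] PW: children P:{G}, W:{T} ∪→ {G,T}; cost 1
[col 5] PVW: children PW:{G,T}, V:{G} ∩→ {G}; cost 0
[col 5] JPVW: children J:{A}, PVW:{G} ∪→ {A,G}; cost 1
[col 5] JPVWY: children JPVW:{A,G}, Y:{C} ∪→ {A,C,G}; cost 1
[col 5] CGJPVWY: children CG:{C,G}, JPVWY:{A,C,G} ∩→ {C,G}; cost 0
[col 6] CG: children C:{G}, G:{G} ∩→ {G}; cost 0
[col 6] PW: children P:{G}, W:{A} ∪→ {A,G}; cost 1
[col 6] PVW: children PW:{A,G}, V:{A} ∩→ {A}; cost 0
[col 6] JPVW: children J:{T}, PVW:{A} ∪→ {A,T}; cost 1
[col 6] JPVWY: children JPVW:{A,T}, Y:{A} ∩→ {A}; cost 0
[col 6] CGJPVWY: children CG:{G}, JPVWY:{A} ∪→ {A,G}; cost 1
per-site changes: [3, 3, 1, 4, 4, 4, 3]; total = 22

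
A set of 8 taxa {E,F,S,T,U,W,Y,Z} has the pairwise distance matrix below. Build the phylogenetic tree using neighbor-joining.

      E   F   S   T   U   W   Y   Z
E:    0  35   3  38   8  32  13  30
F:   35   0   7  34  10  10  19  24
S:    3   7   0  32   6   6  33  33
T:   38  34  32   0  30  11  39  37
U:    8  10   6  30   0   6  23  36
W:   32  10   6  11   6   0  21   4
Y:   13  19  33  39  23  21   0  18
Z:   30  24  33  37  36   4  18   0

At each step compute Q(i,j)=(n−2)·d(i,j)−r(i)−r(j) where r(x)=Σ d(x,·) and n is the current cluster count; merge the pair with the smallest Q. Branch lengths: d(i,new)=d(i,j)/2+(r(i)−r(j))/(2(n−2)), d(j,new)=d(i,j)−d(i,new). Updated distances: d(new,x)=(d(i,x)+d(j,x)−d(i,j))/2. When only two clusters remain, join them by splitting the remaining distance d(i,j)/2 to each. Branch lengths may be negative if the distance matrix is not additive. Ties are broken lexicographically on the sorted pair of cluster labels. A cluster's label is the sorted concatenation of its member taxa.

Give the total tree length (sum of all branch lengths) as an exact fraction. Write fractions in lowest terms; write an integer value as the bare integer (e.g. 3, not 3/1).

step 1: merge (E,S) at d=3, Q=-261; branch lengths E→19/4, S→-7/4; new cluster ES
  updated: d(ES,F)=39/2, d(ES,T)=67/2, d(ES,U)=11/2, d(ES,W)=35/2, d(ES,Y)=43/2, d(ES,Z)=30
step 2: merge (ES,U) at d=11/2, Q=-421/2; branch lengths ES→89/20, U→21/20; new cluster ESU
  updated: d(ESU,F)=12, d(ESU,T)=29, d(ESU,W)=9, d(ESU,Y)=39/2, d(ESU,Z)=121/4
step 3: merge (T,W) at d=11, Q=-161; branch lengths T→139/8, W→-51/8; new cluster TW
  updated: d(ESU,TW)=27/2, d(F,TW)=33/2, d(TW,Y)=49/2, d(TW,Z)=15
step 4: merge (Y,Z) at d=18, Q=-457/4; branch lengths Y→191/24, Z→241/24; new cluster YZ
  updated: d(ESU,YZ)=127/8, d(F,YZ)=25/2, d(TW,YZ)=43/4
step 5: merge (ESU,F) at d=12, Q=-467/8; branch lengths ESU→195/32, F→189/32; new cluster EFSU
  updated: d(EFSU,TW)=9, d(EFSU,YZ)=131/16
step 6: merge (EFSU,TW) at d=9, Q=-447/16; branch lengths EFSU→103/32, TW→185/32; new cluster EFSTUW
  updated: d(EFSTUW,YZ)=159/32
step 7: merge (EFSTUW,YZ) at d=159/32; branch lengths EFSTUW→159/64, YZ→159/64; new cluster EFSTUWYZ
final tree: (((((E:19/4,S:-7/4):89/20,U:21/20):195/32,F:189/32):103/32,(T:139/8,W:-51/8):185/32):159/64,(Y:191/24,Z:241/24):159/64)
total length: 2031/32

2031/32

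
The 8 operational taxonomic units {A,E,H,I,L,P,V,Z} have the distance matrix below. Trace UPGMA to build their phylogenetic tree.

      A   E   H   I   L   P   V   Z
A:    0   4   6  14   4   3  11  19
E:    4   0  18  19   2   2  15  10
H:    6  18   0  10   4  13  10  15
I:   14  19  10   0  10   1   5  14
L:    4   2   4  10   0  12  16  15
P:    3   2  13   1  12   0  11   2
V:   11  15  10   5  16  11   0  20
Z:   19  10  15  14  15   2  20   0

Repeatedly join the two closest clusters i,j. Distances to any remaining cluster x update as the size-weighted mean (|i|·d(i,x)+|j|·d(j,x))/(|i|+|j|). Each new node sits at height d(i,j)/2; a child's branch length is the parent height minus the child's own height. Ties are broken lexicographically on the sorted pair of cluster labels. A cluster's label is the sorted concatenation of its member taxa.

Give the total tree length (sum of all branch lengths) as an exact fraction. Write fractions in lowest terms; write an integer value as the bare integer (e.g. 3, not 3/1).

1. join I+P (d=1) ⇒ IP; edges |I|=1/2, |P|=1/2
  updated: d(A,IP)=17/2, d(E,IP)=21/2, d(H,IP)=23/2, d(IP,L)=11, d(IP,V)=8, d(IP,Z)=8
2. join E+L (d=2) ⇒ EL; edges |E|=1, |L|=1
  updated: d(A,EL)=4, d(EL,H)=11, d(EL,IP)=43/4, d(EL,V)=31/2, d(EL,Z)=25/2
3. join A+EL (d=4) ⇒ AEL; edges |A|=2, |EL|=1
  updated: d(AEL,H)=28/3, d(AEL,IP)=10, d(AEL,V)=14, d(AEL,Z)=44/3
4. join IP+V (d=8) ⇒ IPV; edges |IP|=7/2, |V|=4
  updated: d(AEL,IPV)=34/3, d(H,IPV)=11, d(IPV,Z)=12
5. join AEL+H (d=28/3) ⇒ AEHL; edges |AEL|=8/3, |H|=14/3
  updated: d(AEHL,IPV)=45/4, d(AEHL,Z)=59/4
6. join AEHL+IPV (d=45/4) ⇒ AEHILPV; edges |AEHL|=23/24, |IPV|=13/8
  updated: d(AEHILPV,Z)=95/7
7. join AEHILPV+Z (d=95/7) ⇒ AEHILPVZ; edges |AEHILPV|=65/56, |Z|=95/14
final tree: ((((A:2,(E:1,L:1):1):8/3,H:14/3):23/24,((I:1/2,P:1/2):7/2,V:4):13/8):65/56,Z:95/14)
total length: 5269/168

5269/168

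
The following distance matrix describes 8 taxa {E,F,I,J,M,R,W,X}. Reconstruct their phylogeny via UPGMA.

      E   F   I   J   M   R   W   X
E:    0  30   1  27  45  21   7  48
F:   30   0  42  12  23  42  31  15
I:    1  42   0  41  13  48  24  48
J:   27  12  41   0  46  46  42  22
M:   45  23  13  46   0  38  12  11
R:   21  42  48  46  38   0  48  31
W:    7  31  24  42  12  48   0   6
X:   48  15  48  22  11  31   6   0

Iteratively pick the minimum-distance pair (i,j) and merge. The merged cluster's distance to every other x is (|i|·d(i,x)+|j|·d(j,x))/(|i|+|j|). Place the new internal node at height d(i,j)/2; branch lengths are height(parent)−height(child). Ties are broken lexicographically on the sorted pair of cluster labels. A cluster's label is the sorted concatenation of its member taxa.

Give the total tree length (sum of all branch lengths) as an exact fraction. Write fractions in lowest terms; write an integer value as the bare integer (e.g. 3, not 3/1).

7187/84

iteration 1: select E,I (d=1); attach at lengths (1/2, 1/2); label the merged cluster EI
  updated: d(EI,F)=36, d(EI,J)=34, d(EI,M)=29, d(EI,R)=69/2, d(EI,W)=31/2, d(EI,X)=48
iteration 2: select W,X (d=6); attach at lengths (3, 3); label the merged cluster WX
  updated: d(EI,WX)=127/4, d(F,WX)=23, d(J,WX)=32, d(M,WX)=23/2, d(R,WX)=79/2
iteration 3: select M,WX (d=23/2); attach at lengths (23/4, 11/4); label the merged cluster MWX
  updated: d(EI,MWX)=185/6, d(F,MWX)=23, d(J,MWX)=110/3, d(MWX,R)=39
iteration 4: select F,J (d=12); attach at lengths (6, 6); label the merged cluster FJ
  updated: d(EI,FJ)=35, d(FJ,MWX)=179/6, d(FJ,R)=44
iteration 5: select FJ,MWX (d=179/6); attach at lengths (107/12, 55/6); label the merged cluster FJMWX
  updated: d(EI,FJMWX)=65/2, d(FJMWX,R)=41
iteration 6: select EI,FJMWX (d=65/2); attach at lengths (63/4, 4/3); label the merged cluster EFIJMWX
  updated: d(EFIJMWX,R)=274/7
iteration 7: select EFIJMWX,R (d=274/7); attach at lengths (93/28, 137/7); label the merged cluster EFIJMRWX
final tree: (((E:1/2,I:1/2):63/4,((F:6,J:6):107/12,(M:23/4,(W:3,X:3):11/4):55/6):4/3):93/28,R:137/7)
total length: 7187/84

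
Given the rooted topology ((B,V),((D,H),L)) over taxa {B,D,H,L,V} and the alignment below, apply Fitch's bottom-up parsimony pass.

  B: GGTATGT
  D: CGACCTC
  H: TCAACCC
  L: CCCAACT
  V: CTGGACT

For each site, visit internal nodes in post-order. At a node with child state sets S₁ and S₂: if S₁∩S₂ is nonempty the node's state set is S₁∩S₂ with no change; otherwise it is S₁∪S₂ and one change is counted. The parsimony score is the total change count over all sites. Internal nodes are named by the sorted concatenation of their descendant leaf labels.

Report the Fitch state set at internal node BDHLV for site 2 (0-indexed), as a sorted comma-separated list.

BV@0: {G} ∪ {C} = {C,G} (union, +1)
DH@0: {C} ∪ {T} = {C,T} (union, +1)
DHL@0: {C,T} ∩ {C} = {C} (intersection, +0)
BDHLV@0: {C,G} ∩ {C} = {C} (intersection, +0)
BV@1: {G} ∪ {T} = {G,T} (union, +1)
DH@1: {G} ∪ {C} = {C,G} (union, +1)
DHL@1: {C,G} ∩ {C} = {C} (intersection, +0)
BDHLV@1: {G,T} ∪ {C} = {C,G,T} (union, +1)
BV@2: {T} ∪ {G} = {G,T} (union, +1)
DH@2: {A} ∩ {A} = {A} (intersection, +0)
DHL@2: {A} ∪ {C} = {A,C} (union, +1)
BDHLV@2: {G,T} ∪ {A,C} = {A,C,G,T} (union, +1)
BV@3: {A} ∪ {G} = {A,G} (union, +1)
DH@3: {C} ∪ {A} = {A,C} (union, +1)
DHL@3: {A,C} ∩ {A} = {A} (intersection, +0)
BDHLV@3: {A,G} ∩ {A} = {A} (intersection, +0)
BV@4: {T} ∪ {A} = {A,T} (union, +1)
DH@4: {C} ∩ {C} = {C} (intersection, +0)
DHL@4: {C} ∪ {A} = {A,C} (union, +1)
BDHLV@4: {A,T} ∩ {A,C} = {A} (intersection, +0)
BV@5: {G} ∪ {C} = {C,G} (union, +1)
DH@5: {T} ∪ {C} = {C,T} (union, +1)
DHL@5: {C,T} ∩ {C} = {C} (intersection, +0)
BDHLV@5: {C,G} ∩ {C} = {C} (intersection, +0)
BV@6: {T} ∩ {T} = {T} (intersection, +0)
DH@6: {C} ∩ {C} = {C} (intersection, +0)
DHL@6: {C} ∪ {T} = {C,T} (union, +1)
BDHLV@6: {T} ∩ {C,T} = {T} (intersection, +0)
per-site changes: [2, 3, 3, 2, 2, 2, 1]; total = 15

A,C,G,T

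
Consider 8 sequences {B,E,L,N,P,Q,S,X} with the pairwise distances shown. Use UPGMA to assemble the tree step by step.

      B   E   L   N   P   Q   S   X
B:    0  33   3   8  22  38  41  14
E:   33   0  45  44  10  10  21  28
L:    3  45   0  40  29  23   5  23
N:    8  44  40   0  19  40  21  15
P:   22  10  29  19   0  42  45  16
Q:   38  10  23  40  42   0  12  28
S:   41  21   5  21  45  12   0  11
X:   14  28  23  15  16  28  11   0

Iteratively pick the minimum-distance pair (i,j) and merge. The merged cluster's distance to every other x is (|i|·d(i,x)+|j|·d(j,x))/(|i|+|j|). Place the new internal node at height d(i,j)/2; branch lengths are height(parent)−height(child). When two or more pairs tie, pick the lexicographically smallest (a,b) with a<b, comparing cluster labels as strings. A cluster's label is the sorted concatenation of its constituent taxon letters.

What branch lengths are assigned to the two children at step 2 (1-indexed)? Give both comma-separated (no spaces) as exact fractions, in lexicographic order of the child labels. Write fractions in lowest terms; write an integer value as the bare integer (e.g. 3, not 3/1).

5,5

1. join B+L (d=3) ⇒ BL; edges |B|=3/2, |L|=3/2
  updated: d(BL,E)=39, d(BL,N)=24, d(BL,P)=51/2, d(BL,Q)=61/2, d(BL,S)=23, d(BL,X)=37/2
2. join E+P (d=10) ⇒ EP; edges |E|=5, |P|=5
  updated: d(BL,EP)=129/4, d(EP,N)=63/2, d(EP,Q)=26, d(EP,S)=33, d(EP,X)=22
3. join S+X (d=11) ⇒ SX; edges |S|=11/2, |X|=11/2
  updated: d(BL,SX)=83/4, d(EP,SX)=55/2, d(N,SX)=18, d(Q,SX)=20
4. join N+SX (d=18) ⇒ NSX; edges |N|=9, |SX|=7/2
  updated: d(BL,NSX)=131/6, d(EP,NSX)=173/6, d(NSX,Q)=80/3
5. join BL+NSX (d=131/6) ⇒ BLNSX; edges |BL|=113/12, |NSX|=23/12
  updated: d(BLNSX,EP)=151/5, d(BLNSX,Q)=141/5
6. join EP+Q (d=26) ⇒ EPQ; edges |EP|=8, |Q|=13
  updated: d(BLNSX,EPQ)=443/15
7. join BLNSX+EPQ (d=443/15) ⇒ BELNPQSX; edges |BLNSX|=77/20, |EPQ|=53/30
final tree: (((B:3/2,L:3/2):113/12,(N:9,(S:11/2,X:11/2):7/2):23/12):77/20,((E:5,P:5):8,Q:13):53/30)
total length: 1489/20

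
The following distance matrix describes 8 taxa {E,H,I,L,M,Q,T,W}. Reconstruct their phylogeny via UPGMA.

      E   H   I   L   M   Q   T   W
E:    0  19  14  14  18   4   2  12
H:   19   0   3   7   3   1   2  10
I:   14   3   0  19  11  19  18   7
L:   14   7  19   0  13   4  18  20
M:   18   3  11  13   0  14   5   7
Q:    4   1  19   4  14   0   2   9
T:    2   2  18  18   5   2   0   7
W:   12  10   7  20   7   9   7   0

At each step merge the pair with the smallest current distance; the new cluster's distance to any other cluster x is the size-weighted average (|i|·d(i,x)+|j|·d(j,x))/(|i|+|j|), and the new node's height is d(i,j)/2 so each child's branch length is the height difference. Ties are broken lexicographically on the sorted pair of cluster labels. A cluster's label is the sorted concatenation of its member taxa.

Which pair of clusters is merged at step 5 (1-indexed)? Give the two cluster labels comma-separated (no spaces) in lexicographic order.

IW,M

1. join H+Q (d=1) ⇒ HQ; edges |H|=1/2, |Q|=1/2
  updated: d(E,HQ)=23/2, d(HQ,I)=11, d(HQ,L)=11/2, d(HQ,M)=17/2, d(HQ,T)=2, d(HQ,W)=19/2
2. join E+T (d=2) ⇒ ET; edges |E|=1, |T|=1
  updated: d(ET,HQ)=27/4, d(ET,I)=16, d(ET,L)=16, d(ET,M)=23/2, d(ET,W)=19/2
3. join HQ+L (d=11/2) ⇒ HLQ; edges |HQ|=9/4, |L|=11/4
  updated: d(ET,HLQ)=59/6, d(HLQ,I)=41/3, d(HLQ,M)=10, d(HLQ,W)=13
4. join I+W (d=7) ⇒ IW; edges |I|=7/2, |W|=7/2
  updated: d(ET,IW)=51/4, d(HLQ,IW)=40/3, d(IW,M)=9
5. join IW+M (d=9) ⇒ IMW; edges |IW|=1, |M|=9/2
  updated: d(ET,IMW)=37/3, d(HLQ,IMW)=110/9
6. join ET+HLQ (d=59/6) ⇒ EHLQT; edges |ET|=47/12, |HLQ|=13/6
  updated: d(EHLQT,IMW)=184/15
7. join EHLQT+IMW (d=184/15) ⇒ EHILMQTW; edges |EHLQT|=73/60, |IMW|=49/30
final tree: (((E:1,T:1):47/12,((H:1/2,Q:1/2):9/4,L:11/4):13/6):73/60,((I:7/2,W:7/2):1,M:9/2):49/30)
total length: 883/30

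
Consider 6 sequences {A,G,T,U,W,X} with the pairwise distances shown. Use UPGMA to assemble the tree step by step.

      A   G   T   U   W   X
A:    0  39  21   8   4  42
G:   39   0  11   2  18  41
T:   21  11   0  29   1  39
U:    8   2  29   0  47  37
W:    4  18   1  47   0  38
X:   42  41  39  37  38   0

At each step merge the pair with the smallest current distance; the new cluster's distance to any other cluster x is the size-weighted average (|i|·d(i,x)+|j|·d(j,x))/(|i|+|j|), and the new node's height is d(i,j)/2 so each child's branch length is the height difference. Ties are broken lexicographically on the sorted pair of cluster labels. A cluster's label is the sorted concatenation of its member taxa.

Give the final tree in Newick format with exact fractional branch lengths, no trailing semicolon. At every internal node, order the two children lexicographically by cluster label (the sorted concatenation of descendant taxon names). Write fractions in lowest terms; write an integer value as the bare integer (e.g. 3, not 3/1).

iteration 1: select T,W (d=1); attach at lengths (1/2, 1/2); label the merged cluster TW
  updated: d(A,TW)=25/2, d(G,TW)=29/2, d(TW,U)=38, d(TW,X)=77/2
iteration 2: select G,U (d=2); attach at lengths (1, 1); label the merged cluster GU
  updated: d(A,GU)=47/2, d(GU,TW)=105/4, d(GU,X)=39
iteration 3: select A,TW (d=25/2); attach at lengths (25/4, 23/4); label the merged cluster ATW
  updated: d(ATW,GU)=76/3, d(ATW,X)=119/3
iteration 4: select ATW,GU (d=76/3); attach at lengths (77/12, 35/3); label the merged cluster AGTUW
  updated: d(AGTUW,X)=197/5
iteration 5: select AGTUW,X (d=197/5); attach at lengths (211/30, 197/10); label the merged cluster AGTUWX
final tree: (((A:25/4,(T:1/2,W:1/2):23/4):77/12,(G:1,U:1):35/3):211/30,X:197/10)
total length: 3589/60

(((A:25/4,(T:1/2,W:1/2):23/4):77/12,(G:1,U:1):35/3):211/30,X:197/10)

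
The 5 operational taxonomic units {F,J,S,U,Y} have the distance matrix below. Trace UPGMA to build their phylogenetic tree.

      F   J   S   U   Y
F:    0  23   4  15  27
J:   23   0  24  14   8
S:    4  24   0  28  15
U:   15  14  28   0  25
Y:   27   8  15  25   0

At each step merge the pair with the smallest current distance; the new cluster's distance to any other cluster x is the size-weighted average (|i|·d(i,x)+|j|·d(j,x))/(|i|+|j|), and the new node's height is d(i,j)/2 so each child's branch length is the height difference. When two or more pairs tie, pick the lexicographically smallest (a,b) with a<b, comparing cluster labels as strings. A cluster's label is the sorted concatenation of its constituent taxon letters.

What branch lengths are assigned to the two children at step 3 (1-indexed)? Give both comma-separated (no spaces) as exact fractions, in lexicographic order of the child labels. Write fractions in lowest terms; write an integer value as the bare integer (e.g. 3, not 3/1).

1. join F+S (d=4) ⇒ FS; edges |F|=2, |S|=2
  updated: d(FS,J)=47/2, d(FS,U)=43/2, d(FS,Y)=21
2. join J+Y (d=8) ⇒ JY; edges |J|=4, |Y|=4
  updated: d(FS,JY)=89/4, d(JY,U)=39/2
3. join JY+U (d=39/2) ⇒ JUY; edges |JY|=23/4, |U|=39/4
  updated: d(FS,JUY)=22
4. join FS+JUY (d=22) ⇒ FJSUY; edges |FS|=9, |JUY|=5/4
final tree: ((F:2,S:2):9,((J:4,Y:4):23/4,U:39/4):5/4)
total length: 151/4

23/4,39/4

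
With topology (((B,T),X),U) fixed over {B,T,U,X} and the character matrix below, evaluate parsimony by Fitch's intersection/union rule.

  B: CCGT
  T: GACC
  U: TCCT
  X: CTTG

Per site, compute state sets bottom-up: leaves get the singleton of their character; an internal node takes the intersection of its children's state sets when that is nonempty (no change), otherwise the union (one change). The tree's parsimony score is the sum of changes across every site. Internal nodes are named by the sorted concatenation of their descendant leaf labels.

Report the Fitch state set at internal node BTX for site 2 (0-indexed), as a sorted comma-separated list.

C,G,T

BT@0: {C} ∪ {G} = {C,G} (union, +1)
BTX@0: {C,G} ∩ {C} = {C} (intersection, +0)
BTUX@0: {C} ∪ {T} = {C,T} (union, +1)
BT@1: {C} ∪ {A} = {A,C} (union, +1)
BTX@1: {A,C} ∪ {T} = {A,C,T} (union, +1)
BTUX@1: {A,C,T} ∩ {C} = {C} (intersection, +0)
BT@2: {G} ∪ {C} = {C,G} (union, +1)
BTX@2: {C,G} ∪ {T} = {C,G,T} (union, +1)
BTUX@2: {C,G,T} ∩ {C} = {C} (intersection, +0)
BT@3: {T} ∪ {C} = {C,T} (union, +1)
BTX@3: {C,T} ∪ {G} = {C,G,T} (union, +1)
BTUX@3: {C,G,T} ∩ {T} = {T} (intersection, +0)
per-site changes: [2, 2, 2, 2]; total = 8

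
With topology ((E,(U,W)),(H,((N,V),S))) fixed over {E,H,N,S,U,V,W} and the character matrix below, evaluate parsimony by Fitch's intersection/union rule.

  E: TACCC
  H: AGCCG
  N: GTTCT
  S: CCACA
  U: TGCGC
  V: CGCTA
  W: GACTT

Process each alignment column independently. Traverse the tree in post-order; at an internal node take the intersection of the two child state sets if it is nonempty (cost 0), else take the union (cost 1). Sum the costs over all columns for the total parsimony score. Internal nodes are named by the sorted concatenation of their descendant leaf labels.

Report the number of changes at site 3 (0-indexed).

3

site 0, node UW: U={T} ∪ W={G} → {G,T} (+1)
site 0, node EUW: E={T} ∩ UW={G,T} → {T} (+0)
site 0, node NV: N={G} ∪ V={C} → {C,G} (+1)
site 0, node NSV: NV={C,G} ∩ S={C} → {C} (+0)
site 0, node HNSV: H={A} ∪ NSV={C} → {A,C} (+1)
site 0, node EHNSUVW: EUW={T} ∪ HNSV={A,C} → {A,C,T} (+1)
site 1, node UW: U={G} ∪ W={A} → {A,G} (+1)
site 1, node EUW: E={A} ∩ UW={A,G} → {A} (+0)
site 1, node NV: N={T} ∪ V={G} → {G,T} (+1)
site 1, node NSV: NV={G,T} ∪ S={C} → {C,G,T} (+1)
site 1, node HNSV: H={G} ∩ NSV={C,G,T} → {G} (+0)
site 1, node EHNSUVW: EUW={A} ∪ HNSV={G} → {A,G} (+1)
site 2, node UW: U={C} ∩ W={C} → {C} (+0)
site 2, node EUW: E={C} ∩ UW={C} → {C} (+0)
site 2, node NV: N={T} ∪ V={C} → {C,T} (+1)
site 2, node NSV: NV={C,T} ∪ S={A} → {A,C,T} (+1)
site 2, node HNSV: H={C} ∩ NSV={A,C,T} → {C} (+0)
site 2, node EHNSUVW: EUW={C} ∩ HNSV={C} → {C} (+0)
site 3, node UW: U={G} ∪ W={T} → {G,T} (+1)
site 3, node EUW: E={C} ∪ UW={G,T} → {C,G,T} (+1)
site 3, node NV: N={C} ∪ V={T} → {C,T} (+1)
site 3, node NSV: NV={C,T} ∩ S={C} → {C} (+0)
site 3, node HNSV: H={C} ∩ NSV={C} → {C} (+0)
site 3, node EHNSUVW: EUW={C,G,T} ∩ HNSV={C} → {C} (+0)
site 4, node UW: U={C} ∪ W={T} → {C,T} (+1)
site 4, node EUW: E={C} ∩ UW={C,T} → {C} (+0)
site 4, node NV: N={T} ∪ V={A} → {A,T} (+1)
site 4, node NSV: NV={A,T} ∩ S={A} → {A} (+0)
site 4, node HNSV: H={G} ∪ NSV={A} → {A,G} (+1)
site 4, node EHNSUVW: EUW={C} ∪ HNSV={A,G} → {A,C,G} (+1)
per-site changes: [4, 4, 2, 3, 4]; total = 17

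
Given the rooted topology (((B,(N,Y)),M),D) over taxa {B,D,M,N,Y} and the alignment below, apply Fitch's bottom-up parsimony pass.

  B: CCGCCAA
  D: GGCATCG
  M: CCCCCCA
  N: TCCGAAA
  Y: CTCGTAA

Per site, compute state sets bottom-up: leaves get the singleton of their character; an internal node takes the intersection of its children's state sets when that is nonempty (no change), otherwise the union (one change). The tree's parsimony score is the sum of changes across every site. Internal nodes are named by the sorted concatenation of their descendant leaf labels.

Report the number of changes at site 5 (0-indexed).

site 0, node NY: N={T} ∪ Y={C} → {C,T} (+1)
site 0, node BNY: B={C} ∩ NY={C,T} → {C} (+0)
site 0, node BMNY: BNY={C} ∩ M={C} → {C} (+0)
site 0, node BDMNY: BMNY={C} ∪ D={G} → {C,G} (+1)
site 1, node NY: N={C} ∪ Y={T} → {C,T} (+1)
site 1, node BNY: B={C} ∩ NY={C,T} → {C} (+0)
site 1, node BMNY: BNY={C} ∩ M={C} → {C} (+0)
site 1, node BDMNY: BMNY={C} ∪ D={G} → {C,G} (+1)
site 2, node NY: N={C} ∩ Y={C} → {C} (+0)
site 2, node BNY: B={G} ∪ NY={C} → {C,G} (+1)
site 2, node BMNY: BNY={C,G} ∩ M={C} → {C} (+0)
site 2, node BDMNY: BMNY={C} ∩ D={C} → {C} (+0)
site 3, node NY: N={G} ∩ Y={G} → {G} (+0)
site 3, node BNY: B={C} ∪ NY={G} → {C,G} (+1)
site 3, node BMNY: BNY={C,G} ∩ M={C} → {C} (+0)
site 3, node BDMNY: BMNY={C} ∪ D={A} → {A,C} (+1)
site 4, node NY: N={A} ∪ Y={T} → {A,T} (+1)
site 4, node BNY: B={C} ∪ NY={A,T} → {A,C,T} (+1)
site 4, node BMNY: BNY={A,C,T} ∩ M={C} → {C} (+0)
site 4, node BDMNY: BMNY={C} ∪ D={T} → {C,T} (+1)
site 5, node NY: N={A} ∩ Y={A} → {A} (+0)
site 5, node BNY: B={A} ∩ NY={A} → {A} (+0)
site 5, node BMNY: BNY={A} ∪ M={C} → {A,C} (+1)
site 5, node BDMNY: BMNY={A,C} ∩ D={C} → {C} (+0)
site 6, node NY: N={A} ∩ Y={A} → {A} (+0)
site 6, node BNY: B={A} ∩ NY={A} → {A} (+0)
site 6, node BMNY: BNY={A} ∩ M={A} → {A} (+0)
site 6, node BDMNY: BMNY={A} ∪ D={G} → {A,G} (+1)
per-site changes: [2, 2, 1, 2, 3, 1, 1]; total = 12

1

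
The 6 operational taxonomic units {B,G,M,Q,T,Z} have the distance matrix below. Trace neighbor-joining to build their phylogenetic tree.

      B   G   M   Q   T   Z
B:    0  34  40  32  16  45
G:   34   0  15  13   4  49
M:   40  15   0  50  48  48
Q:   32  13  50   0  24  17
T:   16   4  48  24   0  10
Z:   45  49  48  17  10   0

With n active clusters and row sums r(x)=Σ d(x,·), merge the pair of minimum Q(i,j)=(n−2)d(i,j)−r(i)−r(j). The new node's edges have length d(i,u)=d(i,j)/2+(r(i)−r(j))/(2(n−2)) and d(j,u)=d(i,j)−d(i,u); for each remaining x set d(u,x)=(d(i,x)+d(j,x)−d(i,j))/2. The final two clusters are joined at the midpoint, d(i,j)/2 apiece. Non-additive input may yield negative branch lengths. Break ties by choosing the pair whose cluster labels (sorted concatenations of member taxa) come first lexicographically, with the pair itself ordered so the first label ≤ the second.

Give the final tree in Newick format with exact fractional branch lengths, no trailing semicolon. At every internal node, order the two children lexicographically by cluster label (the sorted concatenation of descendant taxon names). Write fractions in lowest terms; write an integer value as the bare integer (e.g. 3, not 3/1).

(((B:125/8,(G:-13/4,M:73/4):111/8):25/8,(Q:35/6,Z:67/6):73/8):-5/16,T:-5/16)

step 1: merge (G,M) at d=15, Q=-256; branch lengths G→-13/4, M→73/4; new cluster GM
  updated: d(B,GM)=59/2, d(GM,Q)=24, d(GM,T)=37/2, d(GM,Z)=41
step 2: merge (Q,Z) at d=17, Q=-159; branch lengths Q→35/6, Z→67/6; new cluster QZ
  updated: d(B,QZ)=30, d(GM,QZ)=24, d(QZ,T)=17/2
step 3: merge (B,GM) at d=59/2, Q=-177/2; branch lengths B→125/8, GM→111/8; new cluster BGM
  updated: d(BGM,QZ)=49/4, d(BGM,T)=5/2
step 4: merge (BGM,QZ) at d=49/4, Q=-93/4; branch lengths BGM→25/8, QZ→73/8; new cluster BGMQZ
  updated: d(BGMQZ,T)=-5/8
step 5: merge (BGMQZ,T) at d=-5/8; branch lengths BGMQZ→-5/16, T→-5/16; new cluster BGMQTZ
final tree: (((B:125/8,(G:-13/4,M:73/4):111/8):25/8,(Q:35/6,Z:67/6):73/8):-5/16,T:-5/16)
total length: 585/8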